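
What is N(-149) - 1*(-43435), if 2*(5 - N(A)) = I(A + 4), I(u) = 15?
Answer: 86865/2 ≈ 43433.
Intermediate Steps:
N(A) = -5/2 (N(A) = 5 - 1/2*15 = 5 - 15/2 = -5/2)
N(-149) - 1*(-43435) = -5/2 - 1*(-43435) = -5/2 + 43435 = 86865/2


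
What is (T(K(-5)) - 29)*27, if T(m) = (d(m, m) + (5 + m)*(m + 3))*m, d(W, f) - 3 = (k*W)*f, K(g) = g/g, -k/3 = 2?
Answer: -216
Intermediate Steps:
k = -6 (k = -3*2 = -6)
K(g) = 1
d(W, f) = 3 - 6*W*f (d(W, f) = 3 + (-6*W)*f = 3 - 6*W*f)
T(m) = m*(3 - 6*m**2 + (3 + m)*(5 + m)) (T(m) = ((3 - 6*m*m) + (5 + m)*(m + 3))*m = ((3 - 6*m**2) + (5 + m)*(3 + m))*m = ((3 - 6*m**2) + (3 + m)*(5 + m))*m = (3 - 6*m**2 + (3 + m)*(5 + m))*m = m*(3 - 6*m**2 + (3 + m)*(5 + m)))
(T(K(-5)) - 29)*27 = (1*(18 - 5*1**2 + 8*1) - 29)*27 = (1*(18 - 5*1 + 8) - 29)*27 = (1*(18 - 5 + 8) - 29)*27 = (1*21 - 29)*27 = (21 - 29)*27 = -8*27 = -216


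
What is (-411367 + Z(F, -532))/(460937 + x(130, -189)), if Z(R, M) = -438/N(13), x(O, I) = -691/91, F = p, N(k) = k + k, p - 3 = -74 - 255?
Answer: -18717965/20972288 ≈ -0.89251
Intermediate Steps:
p = -326 (p = 3 + (-74 - 255) = 3 - 329 = -326)
N(k) = 2*k
F = -326
x(O, I) = -691/91 (x(O, I) = -691*1/91 = -691/91)
Z(R, M) = -219/13 (Z(R, M) = -438/(2*13) = -438/26 = -438*1/26 = -219/13)
(-411367 + Z(F, -532))/(460937 + x(130, -189)) = (-411367 - 219/13)/(460937 - 691/91) = -5347990/(13*41944576/91) = -5347990/13*91/41944576 = -18717965/20972288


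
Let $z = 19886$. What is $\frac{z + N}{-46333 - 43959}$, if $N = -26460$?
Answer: $\frac{3287}{45146} \approx 0.072808$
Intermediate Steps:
$\frac{z + N}{-46333 - 43959} = \frac{19886 - 26460}{-46333 - 43959} = - \frac{6574}{-90292} = \left(-6574\right) \left(- \frac{1}{90292}\right) = \frac{3287}{45146}$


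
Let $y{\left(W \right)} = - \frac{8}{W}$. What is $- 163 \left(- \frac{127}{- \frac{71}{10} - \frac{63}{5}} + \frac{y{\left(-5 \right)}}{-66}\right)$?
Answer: $- \frac{34028206}{32505} \approx -1046.9$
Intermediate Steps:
$- 163 \left(- \frac{127}{- \frac{71}{10} - \frac{63}{5}} + \frac{y{\left(-5 \right)}}{-66}\right) = - 163 \left(- \frac{127}{- \frac{71}{10} - \frac{63}{5}} + \frac{\left(-8\right) \frac{1}{-5}}{-66}\right) = - 163 \left(- \frac{127}{\left(-71\right) \frac{1}{10} - \frac{63}{5}} + \left(-8\right) \left(- \frac{1}{5}\right) \left(- \frac{1}{66}\right)\right) = - 163 \left(- \frac{127}{- \frac{71}{10} - \frac{63}{5}} + \frac{8}{5} \left(- \frac{1}{66}\right)\right) = - 163 \left(- \frac{127}{- \frac{197}{10}} - \frac{4}{165}\right) = - 163 \left(\left(-127\right) \left(- \frac{10}{197}\right) - \frac{4}{165}\right) = - 163 \left(\frac{1270}{197} - \frac{4}{165}\right) = \left(-163\right) \frac{208762}{32505} = - \frac{34028206}{32505}$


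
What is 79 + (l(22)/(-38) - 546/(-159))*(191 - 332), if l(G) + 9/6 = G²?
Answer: 5579345/4028 ≈ 1385.1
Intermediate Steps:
l(G) = -3/2 + G²
79 + (l(22)/(-38) - 546/(-159))*(191 - 332) = 79 + ((-3/2 + 22²)/(-38) - 546/(-159))*(191 - 332) = 79 + ((-3/2 + 484)*(-1/38) - 546*(-1/159))*(-141) = 79 + ((965/2)*(-1/38) + 182/53)*(-141) = 79 + (-965/76 + 182/53)*(-141) = 79 - 37313/4028*(-141) = 79 + 5261133/4028 = 5579345/4028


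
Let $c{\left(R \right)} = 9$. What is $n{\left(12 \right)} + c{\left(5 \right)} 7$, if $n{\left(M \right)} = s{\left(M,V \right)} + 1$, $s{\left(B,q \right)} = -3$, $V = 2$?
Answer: $61$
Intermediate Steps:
$n{\left(M \right)} = -2$ ($n{\left(M \right)} = -3 + 1 = -2$)
$n{\left(12 \right)} + c{\left(5 \right)} 7 = -2 + 9 \cdot 7 = -2 + 63 = 61$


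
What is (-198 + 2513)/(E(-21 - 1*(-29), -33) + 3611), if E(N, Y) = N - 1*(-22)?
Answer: 2315/3641 ≈ 0.63581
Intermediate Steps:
E(N, Y) = 22 + N (E(N, Y) = N + 22 = 22 + N)
(-198 + 2513)/(E(-21 - 1*(-29), -33) + 3611) = (-198 + 2513)/((22 + (-21 - 1*(-29))) + 3611) = 2315/((22 + (-21 + 29)) + 3611) = 2315/((22 + 8) + 3611) = 2315/(30 + 3611) = 2315/3641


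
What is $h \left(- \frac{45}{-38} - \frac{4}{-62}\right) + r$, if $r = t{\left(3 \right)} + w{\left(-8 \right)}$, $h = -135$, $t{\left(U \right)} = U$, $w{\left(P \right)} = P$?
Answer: $- \frac{204475}{1178} \approx -173.58$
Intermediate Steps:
$r = -5$ ($r = 3 - 8 = -5$)
$h \left(- \frac{45}{-38} - \frac{4}{-62}\right) + r = - 135 \left(- \frac{45}{-38} - \frac{4}{-62}\right) - 5 = - 135 \left(\left(-45\right) \left(- \frac{1}{38}\right) - - \frac{2}{31}\right) - 5 = - 135 \left(\frac{45}{38} + \frac{2}{31}\right) - 5 = \left(-135\right) \frac{1471}{1178} - 5 = - \frac{198585}{1178} - 5 = - \frac{204475}{1178}$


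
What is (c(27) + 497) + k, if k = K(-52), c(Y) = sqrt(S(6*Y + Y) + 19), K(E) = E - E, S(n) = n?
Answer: 497 + 4*sqrt(13) ≈ 511.42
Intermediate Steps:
K(E) = 0
c(Y) = sqrt(19 + 7*Y) (c(Y) = sqrt((6*Y + Y) + 19) = sqrt(7*Y + 19) = sqrt(19 + 7*Y))
k = 0
(c(27) + 497) + k = (sqrt(19 + 7*27) + 497) + 0 = (sqrt(19 + 189) + 497) + 0 = (sqrt(208) + 497) + 0 = (4*sqrt(13) + 497) + 0 = (497 + 4*sqrt(13)) + 0 = 497 + 4*sqrt(13)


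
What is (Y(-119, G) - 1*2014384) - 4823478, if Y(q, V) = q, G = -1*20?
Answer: -6837981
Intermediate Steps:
G = -20
(Y(-119, G) - 1*2014384) - 4823478 = (-119 - 1*2014384) - 4823478 = (-119 - 2014384) - 4823478 = -2014503 - 4823478 = -6837981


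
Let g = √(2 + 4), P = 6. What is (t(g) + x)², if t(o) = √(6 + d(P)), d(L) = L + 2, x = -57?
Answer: (57 - √14)² ≈ 2836.4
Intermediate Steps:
g = √6 ≈ 2.4495
d(L) = 2 + L
t(o) = √14 (t(o) = √(6 + (2 + 6)) = √(6 + 8) = √14)
(t(g) + x)² = (√14 - 57)² = (-57 + √14)²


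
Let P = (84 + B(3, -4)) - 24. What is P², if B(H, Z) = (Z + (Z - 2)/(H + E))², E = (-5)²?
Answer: 232288081/38416 ≈ 6046.6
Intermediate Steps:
E = 25
B(H, Z) = (Z + (-2 + Z)/(25 + H))² (B(H, Z) = (Z + (Z - 2)/(H + 25))² = (Z + (-2 + Z)/(25 + H))²)
P = 15241/196 (P = (84 + (-2 + 26*(-4) + 3*(-4))²/(25 + 3)²) - 24 = (84 + (-2 - 104 - 12)²/28²) - 24 = (84 + (1/784)*(-118)²) - 24 = (84 + (1/784)*13924) - 24 = (84 + 3481/196) - 24 = 19945/196 - 24 = 15241/196 ≈ 77.760)
P² = (15241/196)² = 232288081/38416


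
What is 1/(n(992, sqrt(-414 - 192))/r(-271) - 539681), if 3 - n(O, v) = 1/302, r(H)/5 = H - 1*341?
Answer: -184824/99746001325 ≈ -1.8529e-6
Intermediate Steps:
r(H) = -1705 + 5*H (r(H) = 5*(H - 1*341) = 5*(H - 341) = 5*(-341 + H) = -1705 + 5*H)
n(O, v) = 905/302 (n(O, v) = 3 - 1/302 = 905/302)
1/(n(992, sqrt(-414 - 192))/r(-271) - 539681) = 1/(905/(302*(-1705 + 5*(-271))) - 539681) = 1/(905/(302*(-1705 - 1355)) - 539681) = 1/((905/302)/(-3060) - 539681) = 1/((905/302)*(-1/3060) - 539681) = 1/(-181/184824 - 539681) = 1/(-99746001325/184824) = -184824/99746001325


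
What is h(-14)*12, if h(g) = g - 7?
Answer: -252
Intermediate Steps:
h(g) = -7 + g
h(-14)*12 = (-7 - 14)*12 = -21*12 = -252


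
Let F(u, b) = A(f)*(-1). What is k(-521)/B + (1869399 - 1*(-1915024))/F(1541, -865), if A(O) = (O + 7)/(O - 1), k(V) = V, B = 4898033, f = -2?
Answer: 55608686217272/24490165 ≈ 2.2707e+6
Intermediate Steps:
A(O) = (7 + O)/(-1 + O)
F(u, b) = 5/3 (F(u, b) = ((7 - 2)/(-1 - 2))*(-1) = (5/(-3))*(-1) = -1/3*5*(-1) = -5/3*(-1) = 5/3)
k(-521)/B + (1869399 - 1*(-1915024))/F(1541, -865) = -521/4898033 + (1869399 - 1*(-1915024))/(5/3) = -521*1/4898033 + (1869399 + 1915024)*(3/5) = -521/4898033 + 3784423*(3/5) = -521/4898033 + 11353269/5 = 55608686217272/24490165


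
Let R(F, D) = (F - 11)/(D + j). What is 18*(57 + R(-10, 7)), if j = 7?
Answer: 999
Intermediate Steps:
R(F, D) = (-11 + F)/(7 + D) (R(F, D) = (F - 11)/(D + 7) = (-11 + F)/(7 + D))
18*(57 + R(-10, 7)) = 18*(57 + (-11 - 10)/(7 + 7)) = 18*(57 - 21/14) = 18*(57 + (1/14)*(-21)) = 18*(57 - 3/2) = 18*(111/2) = 999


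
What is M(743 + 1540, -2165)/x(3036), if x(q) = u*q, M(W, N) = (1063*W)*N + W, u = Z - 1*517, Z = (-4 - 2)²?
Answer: 875680417/243386 ≈ 3597.9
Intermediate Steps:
Z = 36 (Z = (-6)² = 36)
u = -481 (u = 36 - 1*517 = 36 - 517 = -481)
M(W, N) = W + 1063*N*W (M(W, N) = 1063*N*W + W = W + 1063*N*W)
x(q) = -481*q
M(743 + 1540, -2165)/x(3036) = ((743 + 1540)*(1 + 1063*(-2165)))/((-481*3036)) = (2283*(1 - 2301395))/(-1460316) = (2283*(-2301394))*(-1/1460316) = -5254082502*(-1/1460316) = 875680417/243386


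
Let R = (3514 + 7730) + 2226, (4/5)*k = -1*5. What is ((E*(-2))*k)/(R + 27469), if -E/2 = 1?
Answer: -25/40939 ≈ -0.00061066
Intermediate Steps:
E = -2 (E = -2*1 = -2)
k = -25/4 (k = 5*(-1*5)/4 = (5/4)*(-5) = -25/4 ≈ -6.2500)
R = 13470 (R = 11244 + 2226 = 13470)
((E*(-2))*k)/(R + 27469) = (-2*(-2)*(-25/4))/(13470 + 27469) = (4*(-25/4))/40939 = -25*1/40939 = -25/40939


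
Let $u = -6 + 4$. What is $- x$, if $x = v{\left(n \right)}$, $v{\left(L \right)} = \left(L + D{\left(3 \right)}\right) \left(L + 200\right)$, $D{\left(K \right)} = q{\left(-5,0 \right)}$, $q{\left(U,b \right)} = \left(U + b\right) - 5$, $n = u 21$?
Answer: $8216$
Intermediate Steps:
$u = -2$
$n = -42$ ($n = \left(-2\right) 21 = -42$)
$q{\left(U,b \right)} = -5 + U + b$
$D{\left(K \right)} = -10$ ($D{\left(K \right)} = -5 - 5 + 0 = -10$)
$v{\left(L \right)} = \left(-10 + L\right) \left(200 + L\right)$ ($v{\left(L \right)} = \left(L - 10\right) \left(L + 200\right) = \left(-10 + L\right) \left(200 + L\right)$)
$x = -8216$ ($x = -2000 + \left(-42\right)^{2} + 190 \left(-42\right) = -2000 + 1764 - 7980 = -8216$)
$- x = \left(-1\right) \left(-8216\right) = 8216$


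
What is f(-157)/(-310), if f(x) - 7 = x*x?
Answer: -12328/155 ≈ -79.536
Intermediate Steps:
f(x) = 7 + x² (f(x) = 7 + x*x = 7 + x²)
f(-157)/(-310) = (7 + (-157)²)/(-310) = (7 + 24649)*(-1/310) = 24656*(-1/310) = -12328/155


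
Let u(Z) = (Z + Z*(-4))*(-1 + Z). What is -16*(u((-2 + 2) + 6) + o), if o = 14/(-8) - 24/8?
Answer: 1516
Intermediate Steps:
o = -19/4 (o = 14*(-1/8) - 24*1/8 = -7/4 - 3 = -19/4 ≈ -4.7500)
u(Z) = -3*Z*(-1 + Z) (u(Z) = (Z - 4*Z)*(-1 + Z) = (-3*Z)*(-1 + Z) = -3*Z*(-1 + Z))
-16*(u((-2 + 2) + 6) + o) = -16*(3*((-2 + 2) + 6)*(1 - ((-2 + 2) + 6)) - 19/4) = -16*(3*(0 + 6)*(1 - (0 + 6)) - 19/4) = -16*(3*6*(1 - 1*6) - 19/4) = -16*(3*6*(1 - 6) - 19/4) = -16*(3*6*(-5) - 19/4) = -16*(-90 - 19/4) = -16*(-379/4) = 1516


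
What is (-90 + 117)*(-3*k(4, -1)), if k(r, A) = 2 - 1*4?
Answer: 162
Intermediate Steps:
k(r, A) = -2 (k(r, A) = 2 - 4 = -2)
(-90 + 117)*(-3*k(4, -1)) = (-90 + 117)*(-3*(-2)) = 27*6 = 162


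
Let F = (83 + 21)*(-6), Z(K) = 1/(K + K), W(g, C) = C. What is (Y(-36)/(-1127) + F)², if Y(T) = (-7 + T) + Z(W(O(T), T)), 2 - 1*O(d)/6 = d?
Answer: 2563473756916081/6584348736 ≈ 3.8933e+5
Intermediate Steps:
O(d) = 12 - 6*d
Z(K) = 1/(2*K)
Y(T) = -7 + T + 1/(2*T) (Y(T) = (-7 + T) + 1/(2*T) = -7 + T + 1/(2*T))
F = -624 (F = 104*(-6) = -624)
(Y(-36)/(-1127) + F)² = ((-7 - 36 + (½)/(-36))/(-1127) - 624)² = ((-7 - 36 + (½)*(-1/36))*(-1/1127) - 624)² = ((-7 - 36 - 1/72)*(-1/1127) - 624)² = (-3097/72*(-1/1127) - 624)² = (3097/81144 - 624)² = (-50630759/81144)² = 2563473756916081/6584348736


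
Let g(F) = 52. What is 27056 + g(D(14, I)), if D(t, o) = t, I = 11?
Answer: 27108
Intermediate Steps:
27056 + g(D(14, I)) = 27056 + 52 = 27108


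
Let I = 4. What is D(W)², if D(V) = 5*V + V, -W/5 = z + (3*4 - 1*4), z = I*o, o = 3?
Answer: 360000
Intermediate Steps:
z = 12 (z = 4*3 = 12)
W = -100 (W = -5*(12 + (3*4 - 1*4)) = -5*(12 + (12 - 4)) = -5*(12 + 8) = -5*20 = -100)
D(V) = 6*V
D(W)² = (6*(-100))² = (-600)² = 360000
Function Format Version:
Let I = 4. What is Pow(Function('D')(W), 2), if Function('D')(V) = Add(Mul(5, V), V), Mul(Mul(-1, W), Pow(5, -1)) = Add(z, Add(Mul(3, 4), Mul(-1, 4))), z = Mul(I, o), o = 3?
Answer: 360000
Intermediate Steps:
z = 12 (z = Mul(4, 3) = 12)
W = -100 (W = Mul(-5, Add(12, Add(Mul(3, 4), Mul(-1, 4)))) = Mul(-5, Add(12, Add(12, -4))) = Mul(-5, Add(12, 8)) = Mul(-5, 20) = -100)
Function('D')(V) = Mul(6, V)
Pow(Function('D')(W), 2) = Pow(Mul(6, -100), 2) = Pow(-600, 2) = 360000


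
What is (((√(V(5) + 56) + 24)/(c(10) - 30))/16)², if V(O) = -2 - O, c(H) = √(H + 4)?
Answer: 961/(256*(30 - √14)²) ≈ 0.0054444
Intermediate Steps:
c(H) = √(4 + H)
(((√(V(5) + 56) + 24)/(c(10) - 30))/16)² = (((√((-2 - 1*5) + 56) + 24)/(√(4 + 10) - 30))/16)² = (((√((-2 - 5) + 56) + 24)/(√14 - 30))*(1/16))² = (((√(-7 + 56) + 24)/(-30 + √14))*(1/16))² = (((√49 + 24)/(-30 + √14))*(1/16))² = (((7 + 24)/(-30 + √14))*(1/16))² = ((31/(-30 + √14))*(1/16))² = (31/(16*(-30 + √14)))² = 961/(256*(-30 + √14)²)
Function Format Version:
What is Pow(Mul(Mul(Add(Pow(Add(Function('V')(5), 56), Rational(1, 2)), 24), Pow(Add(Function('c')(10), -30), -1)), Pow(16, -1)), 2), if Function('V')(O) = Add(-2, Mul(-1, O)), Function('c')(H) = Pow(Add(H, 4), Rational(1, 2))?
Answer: Mul(Rational(961, 256), Pow(Add(30, Mul(-1, Pow(14, Rational(1, 2)))), -2)) ≈ 0.0054444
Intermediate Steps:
Function('c')(H) = Pow(Add(4, H), Rational(1, 2))
Pow(Mul(Mul(Add(Pow(Add(Function('V')(5), 56), Rational(1, 2)), 24), Pow(Add(Function('c')(10), -30), -1)), Pow(16, -1)), 2) = Pow(Mul(Mul(Add(Pow(Add(Add(-2, Mul(-1, 5)), 56), Rational(1, 2)), 24), Pow(Add(Pow(Add(4, 10), Rational(1, 2)), -30), -1)), Pow(16, -1)), 2) = Pow(Mul(Mul(Add(Pow(Add(Add(-2, -5), 56), Rational(1, 2)), 24), Pow(Add(Pow(14, Rational(1, 2)), -30), -1)), Rational(1, 16)), 2) = Pow(Mul(Mul(Add(Pow(Add(-7, 56), Rational(1, 2)), 24), Pow(Add(-30, Pow(14, Rational(1, 2))), -1)), Rational(1, 16)), 2) = Pow(Mul(Mul(Add(Pow(49, Rational(1, 2)), 24), Pow(Add(-30, Pow(14, Rational(1, 2))), -1)), Rational(1, 16)), 2) = Pow(Mul(Mul(Add(7, 24), Pow(Add(-30, Pow(14, Rational(1, 2))), -1)), Rational(1, 16)), 2) = Pow(Mul(Mul(31, Pow(Add(-30, Pow(14, Rational(1, 2))), -1)), Rational(1, 16)), 2) = Pow(Mul(Rational(31, 16), Pow(Add(-30, Pow(14, Rational(1, 2))), -1)), 2) = Mul(Rational(961, 256), Pow(Add(-30, Pow(14, Rational(1, 2))), -2))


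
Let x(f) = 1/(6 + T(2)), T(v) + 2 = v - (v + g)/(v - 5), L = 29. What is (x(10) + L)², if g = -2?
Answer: 30625/36 ≈ 850.69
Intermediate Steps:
T(v) = -2 + v - (-2 + v)/(-5 + v) (T(v) = -2 + (v - (v - 2)/(v - 5)) = -2 + (v - (-2 + v)/(-5 + v)) = -2 + v - (-2 + v)/(-5 + v))
x(f) = ⅙ (x(f) = 1/(6 + (12 + 2² - 8*2)/(-5 + 2)) = 1/(6 + (12 + 4 - 16)/(-3)) = 1/(6 - ⅓*0) = 1/(6 + 0) = 1/6 = ⅙)
(x(10) + L)² = (⅙ + 29)² = (175/6)² = 30625/36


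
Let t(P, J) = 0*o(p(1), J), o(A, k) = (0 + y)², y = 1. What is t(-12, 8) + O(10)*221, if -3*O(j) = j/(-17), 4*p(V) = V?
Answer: 130/3 ≈ 43.333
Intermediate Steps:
p(V) = V/4
o(A, k) = 1 (o(A, k) = (0 + 1)² = 1² = 1)
O(j) = j/51 (O(j) = -j/(3*(-17)) = -j*(-1)/(3*17) = -(-1)*j/51 = j/51)
t(P, J) = 0 (t(P, J) = 0*1 = 0)
t(-12, 8) + O(10)*221 = 0 + ((1/51)*10)*221 = 0 + (10/51)*221 = 0 + 130/3 = 130/3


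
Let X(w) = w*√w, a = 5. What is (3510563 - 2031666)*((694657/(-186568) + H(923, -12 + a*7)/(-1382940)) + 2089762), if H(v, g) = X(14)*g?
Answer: 576595352924878623/186568 - 238102417*√14/691470 ≈ 3.0905e+12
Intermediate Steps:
X(w) = w^(3/2)
H(v, g) = 14*g*√14 (H(v, g) = 14^(3/2)*g = (14*√14)*g = 14*g*√14)
(3510563 - 2031666)*((694657/(-186568) + H(923, -12 + a*7)/(-1382940)) + 2089762) = (3510563 - 2031666)*((694657/(-186568) + (14*(-12 + 5*7)*√14)/(-1382940)) + 2089762) = 1478897*((694657*(-1/186568) + (14*(-12 + 35)*√14)*(-1/1382940)) + 2089762) = 1478897*((-694657/186568 + (14*23*√14)*(-1/1382940)) + 2089762) = 1478897*((-694657/186568 + (322*√14)*(-1/1382940)) + 2089762) = 1478897*((-694657/186568 - 161*√14/691470) + 2089762) = 1478897*(389882022159/186568 - 161*√14/691470) = 576595352924878623/186568 - 238102417*√14/691470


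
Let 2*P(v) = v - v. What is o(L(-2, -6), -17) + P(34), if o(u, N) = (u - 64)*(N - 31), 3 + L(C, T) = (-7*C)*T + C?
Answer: 7344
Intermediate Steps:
P(v) = 0 (P(v) = (v - v)/2 = (1/2)*0 = 0)
L(C, T) = -3 + C - 7*C*T (L(C, T) = -3 + ((-7*C)*T + C) = -3 + (-7*C*T + C) = -3 + (C - 7*C*T) = -3 + C - 7*C*T)
o(u, N) = (-64 + u)*(-31 + N)
o(L(-2, -6), -17) + P(34) = (1984 - 64*(-17) - 31*(-3 - 2 - 7*(-2)*(-6)) - 17*(-3 - 2 - 7*(-2)*(-6))) + 0 = (1984 + 1088 - 31*(-3 - 2 - 84) - 17*(-3 - 2 - 84)) + 0 = (1984 + 1088 - 31*(-89) - 17*(-89)) + 0 = (1984 + 1088 + 2759 + 1513) + 0 = 7344 + 0 = 7344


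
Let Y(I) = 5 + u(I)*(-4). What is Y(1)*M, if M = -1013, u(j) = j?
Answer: -1013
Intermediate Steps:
Y(I) = 5 - 4*I (Y(I) = 5 + I*(-4) = 5 - 4*I)
Y(1)*M = (5 - 4*1)*(-1013) = (5 - 4)*(-1013) = 1*(-1013) = -1013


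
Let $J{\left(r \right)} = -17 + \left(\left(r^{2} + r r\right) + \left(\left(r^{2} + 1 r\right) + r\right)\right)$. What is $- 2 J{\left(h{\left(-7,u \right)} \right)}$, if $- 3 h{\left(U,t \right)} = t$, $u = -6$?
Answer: $2$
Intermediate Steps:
$h{\left(U,t \right)} = - \frac{t}{3}$
$J{\left(r \right)} = -17 + 2 r + 3 r^{2}$ ($J{\left(r \right)} = -17 + \left(\left(r^{2} + r^{2}\right) + \left(\left(r^{2} + r\right) + r\right)\right) = -17 + \left(2 r^{2} + \left(\left(r + r^{2}\right) + r\right)\right) = -17 + \left(2 r^{2} + \left(r^{2} + 2 r\right)\right) = -17 + \left(2 r + 3 r^{2}\right) = -17 + 2 r + 3 r^{2}$)
$- 2 J{\left(h{\left(-7,u \right)} \right)} = - 2 \left(-17 + 2 \left(\left(- \frac{1}{3}\right) \left(-6\right)\right) + 3 \left(\left(- \frac{1}{3}\right) \left(-6\right)\right)^{2}\right) = - 2 \left(-17 + 2 \cdot 2 + 3 \cdot 2^{2}\right) = - 2 \left(-17 + 4 + 3 \cdot 4\right) = - 2 \left(-17 + 4 + 12\right) = \left(-2\right) \left(-1\right) = 2$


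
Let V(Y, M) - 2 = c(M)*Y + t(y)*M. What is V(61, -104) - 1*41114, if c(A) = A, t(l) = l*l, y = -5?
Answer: -50056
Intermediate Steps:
t(l) = l²
V(Y, M) = 2 + 25*M + M*Y (V(Y, M) = 2 + (M*Y + (-5)²*M) = 2 + (M*Y + 25*M) = 2 + (25*M + M*Y) = 2 + 25*M + M*Y)
V(61, -104) - 1*41114 = (2 + 25*(-104) - 104*61) - 1*41114 = (2 - 2600 - 6344) - 41114 = -8942 - 41114 = -50056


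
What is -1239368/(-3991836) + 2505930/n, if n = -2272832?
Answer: -898298292163/1134096574944 ≈ -0.79208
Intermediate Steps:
-1239368/(-3991836) + 2505930/n = -1239368/(-3991836) + 2505930/(-2272832) = -1239368*(-1/3991836) + 2505930*(-1/2272832) = 309842/997959 - 1252965/1136416 = -898298292163/1134096574944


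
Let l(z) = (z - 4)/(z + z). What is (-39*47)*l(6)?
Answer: -611/2 ≈ -305.50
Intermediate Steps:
l(z) = (-4 + z)/(2*z) (l(z) = (-4 + z)/((2*z)) = (-4 + z)*(1/(2*z)) = (-4 + z)/(2*z))
(-39*47)*l(6) = (-39*47)*((½)*(-4 + 6)/6) = -1833*2/(2*6) = -1833*⅙ = -611/2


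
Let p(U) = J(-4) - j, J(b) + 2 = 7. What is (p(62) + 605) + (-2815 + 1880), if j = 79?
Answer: -404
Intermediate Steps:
J(b) = 5 (J(b) = -2 + 7 = 5)
p(U) = -74 (p(U) = 5 - 1*79 = 5 - 79 = -74)
(p(62) + 605) + (-2815 + 1880) = (-74 + 605) + (-2815 + 1880) = 531 - 935 = -404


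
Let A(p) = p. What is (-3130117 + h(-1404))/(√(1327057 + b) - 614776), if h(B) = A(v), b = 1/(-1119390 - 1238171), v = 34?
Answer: 567081801456393861/111379492961679095 + 3130083*√1843976843785231634/445517971846716380 ≈ 5.1010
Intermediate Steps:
b = -1/2357561 (b = 1/(-2357561) = -1/2357561 ≈ -4.2417e-7)
h(B) = 34
(-3130117 + h(-1404))/(√(1327057 + b) - 614776) = (-3130117 + 34)/(√(1327057 - 1/2357561) - 614776) = -3130083/(√(3128617827976/2357561) - 614776) = -3130083/(2*√1843976843785231634/2357561 - 614776) = -3130083/(-614776 + 2*√1843976843785231634/2357561)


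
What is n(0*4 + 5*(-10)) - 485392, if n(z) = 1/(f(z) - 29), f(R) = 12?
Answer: -8251665/17 ≈ -4.8539e+5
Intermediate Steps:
n(z) = -1/17 (n(z) = 1/(12 - 29) = 1/(-17) = -1/17)
n(0*4 + 5*(-10)) - 485392 = -1/17 - 485392 = -8251665/17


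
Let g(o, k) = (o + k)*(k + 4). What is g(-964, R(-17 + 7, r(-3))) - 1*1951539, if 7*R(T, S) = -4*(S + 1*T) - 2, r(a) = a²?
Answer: -95827791/49 ≈ -1.9557e+6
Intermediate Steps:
R(T, S) = -2/7 - 4*S/7 - 4*T/7 (R(T, S) = (-4*(S + 1*T) - 2)/7 = (-4*(S + T) - 2)/7 = ((-4*S - 4*T) - 2)/7 = (-2 - 4*S - 4*T)/7 = -2/7 - 4*S/7 - 4*T/7)
g(o, k) = (4 + k)*(k + o) (g(o, k) = (k + o)*(4 + k) = (4 + k)*(k + o))
g(-964, R(-17 + 7, r(-3))) - 1*1951539 = ((-2/7 - 4/7*(-3)² - 4*(-17 + 7)/7)² + 4*(-2/7 - 4/7*(-3)² - 4*(-17 + 7)/7) + 4*(-964) + (-2/7 - 4/7*(-3)² - 4*(-17 + 7)/7)*(-964)) - 1*1951539 = ((-2/7 - 4/7*9 - 4/7*(-10))² + 4*(-2/7 - 4/7*9 - 4/7*(-10)) - 3856 + (-2/7 - 4/7*9 - 4/7*(-10))*(-964)) - 1951539 = ((-2/7 - 36/7 + 40/7)² + 4*(-2/7 - 36/7 + 40/7) - 3856 + (-2/7 - 36/7 + 40/7)*(-964)) - 1951539 = ((2/7)² + 4*(2/7) - 3856 + (2/7)*(-964)) - 1951539 = (4/49 + 8/7 - 3856 - 1928/7) - 1951539 = -202380/49 - 1951539 = -95827791/49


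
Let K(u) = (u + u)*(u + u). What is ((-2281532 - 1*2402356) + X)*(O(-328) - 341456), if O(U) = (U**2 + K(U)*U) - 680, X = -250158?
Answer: 697598909538960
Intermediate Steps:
K(u) = 4*u**2 (K(u) = (2*u)*(2*u) = 4*u**2)
O(U) = -680 + U**2 + 4*U**3 (O(U) = (U**2 + (4*U**2)*U) - 680 = (U**2 + 4*U**3) - 680 = -680 + U**2 + 4*U**3)
((-2281532 - 1*2402356) + X)*(O(-328) - 341456) = ((-2281532 - 1*2402356) - 250158)*((-680 + (-328)**2 + 4*(-328)**3) - 341456) = ((-2281532 - 2402356) - 250158)*((-680 + 107584 + 4*(-35287552)) - 341456) = (-4683888 - 250158)*((-680 + 107584 - 141150208) - 341456) = -4934046*(-141043304 - 341456) = -4934046*(-141384760) = 697598909538960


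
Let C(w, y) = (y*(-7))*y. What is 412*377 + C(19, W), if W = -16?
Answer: 153532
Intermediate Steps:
C(w, y) = -7*y**2 (C(w, y) = (-7*y)*y = -7*y**2)
412*377 + C(19, W) = 412*377 - 7*(-16)**2 = 155324 - 7*256 = 155324 - 1792 = 153532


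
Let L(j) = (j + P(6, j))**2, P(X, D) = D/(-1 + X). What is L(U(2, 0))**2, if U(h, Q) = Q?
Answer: 0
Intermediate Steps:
L(j) = 36*j**2/25 (L(j) = (j + j/(-1 + 6))**2 = (j + j/5)**2 = (6*j/5)**2 = 36*j**2/25)
L(U(2, 0))**2 = ((36/25)*0**2)**2 = ((36/25)*0)**2 = 0**2 = 0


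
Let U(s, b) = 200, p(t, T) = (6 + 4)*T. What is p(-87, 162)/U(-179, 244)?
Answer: 81/10 ≈ 8.1000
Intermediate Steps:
p(t, T) = 10*T
p(-87, 162)/U(-179, 244) = (10*162)/200 = 1620*(1/200) = 81/10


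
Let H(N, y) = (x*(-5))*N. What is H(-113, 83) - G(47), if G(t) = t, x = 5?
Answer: 2778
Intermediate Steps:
H(N, y) = -25*N (H(N, y) = (5*(-5))*N = -25*N)
H(-113, 83) - G(47) = -25*(-113) - 1*47 = 2825 - 47 = 2778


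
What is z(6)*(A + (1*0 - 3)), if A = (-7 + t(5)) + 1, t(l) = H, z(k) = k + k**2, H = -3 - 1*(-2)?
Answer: -420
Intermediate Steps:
H = -1 (H = -3 + 2 = -1)
t(l) = -1
A = -7 (A = (-7 - 1) + 1 = -8 + 1 = -7)
z(6)*(A + (1*0 - 3)) = (6*(1 + 6))*(-7 + (1*0 - 3)) = (6*7)*(-7 + (0 - 3)) = 42*(-7 - 3) = 42*(-10) = -420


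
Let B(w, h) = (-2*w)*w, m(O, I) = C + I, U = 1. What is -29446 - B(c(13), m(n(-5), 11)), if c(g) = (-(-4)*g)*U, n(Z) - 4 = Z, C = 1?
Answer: -24038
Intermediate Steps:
n(Z) = 4 + Z
m(O, I) = 1 + I
c(g) = 4*g (c(g) = -(-4)*g*1 = (4*g)*1 = 4*g)
B(w, h) = -2*w**2
-29446 - B(c(13), m(n(-5), 11)) = -29446 - (-2)*(4*13)**2 = -29446 - (-2)*52**2 = -29446 - (-2)*2704 = -29446 - 1*(-5408) = -29446 + 5408 = -24038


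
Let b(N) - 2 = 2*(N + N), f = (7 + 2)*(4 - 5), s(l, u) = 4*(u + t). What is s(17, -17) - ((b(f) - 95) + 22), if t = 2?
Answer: 47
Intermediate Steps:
s(l, u) = 8 + 4*u (s(l, u) = 4*(u + 2) = 4*(2 + u) = 8 + 4*u)
f = -9 (f = 9*(-1) = -9)
b(N) = 2 + 4*N (b(N) = 2 + 2*(N + N) = 2 + 2*(2*N) = 2 + 4*N)
s(17, -17) - ((b(f) - 95) + 22) = (8 + 4*(-17)) - (((2 + 4*(-9)) - 95) + 22) = (8 - 68) - (((2 - 36) - 95) + 22) = -60 - ((-34 - 95) + 22) = -60 - (-129 + 22) = -60 - 1*(-107) = -60 + 107 = 47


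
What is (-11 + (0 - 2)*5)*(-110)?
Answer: 2310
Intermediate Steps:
(-11 + (0 - 2)*5)*(-110) = (-11 - 2*5)*(-110) = (-11 - 10)*(-110) = -21*(-110) = 2310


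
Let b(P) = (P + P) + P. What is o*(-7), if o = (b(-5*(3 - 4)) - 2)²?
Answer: -1183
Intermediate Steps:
b(P) = 3*P (b(P) = 2*P + P = 3*P)
o = 169 (o = (3*(-5*(3 - 4)) - 2)² = (3*(-5*(-1)) - 2)² = (3*5 - 2)² = (15 - 2)² = 13² = 169)
o*(-7) = 169*(-7) = -1183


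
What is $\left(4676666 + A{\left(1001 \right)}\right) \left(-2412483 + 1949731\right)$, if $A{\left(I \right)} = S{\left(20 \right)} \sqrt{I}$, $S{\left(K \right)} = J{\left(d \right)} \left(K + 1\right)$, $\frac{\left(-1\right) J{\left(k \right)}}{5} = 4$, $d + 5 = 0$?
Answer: $-2164136544832 + 194355840 \sqrt{1001} \approx -2.158 \cdot 10^{12}$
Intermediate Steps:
$d = -5$ ($d = -5 + 0 = -5$)
$J{\left(k \right)} = -20$ ($J{\left(k \right)} = \left(-5\right) 4 = -20$)
$S{\left(K \right)} = -20 - 20 K$ ($S{\left(K \right)} = - 20 \left(K + 1\right) = - 20 \left(1 + K\right) = -20 - 20 K$)
$A{\left(I \right)} = - 420 \sqrt{I}$ ($A{\left(I \right)} = \left(-20 - 400\right) \sqrt{I} = - 420 \sqrt{I}$)
$\left(4676666 + A{\left(1001 \right)}\right) \left(-2412483 + 1949731\right) = \left(4676666 - 420 \sqrt{1001}\right) \left(-2412483 + 1949731\right) = \left(4676666 - 420 \sqrt{1001}\right) \left(-462752\right) = -2164136544832 + 194355840 \sqrt{1001}$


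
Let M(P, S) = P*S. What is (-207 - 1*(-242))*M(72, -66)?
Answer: -166320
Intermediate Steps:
(-207 - 1*(-242))*M(72, -66) = (-207 - 1*(-242))*(72*(-66)) = (-207 + 242)*(-4752) = 35*(-4752) = -166320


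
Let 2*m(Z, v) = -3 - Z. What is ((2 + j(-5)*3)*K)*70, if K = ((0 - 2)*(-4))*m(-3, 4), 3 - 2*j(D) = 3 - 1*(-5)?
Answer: 0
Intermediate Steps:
j(D) = -5/2 (j(D) = 3/2 - (3 - 1*(-5))/2 = 3/2 - (3 + 5)/2 = 3/2 - ½*8 = 3/2 - 4 = -5/2)
m(Z, v) = -3/2 - Z/2 (m(Z, v) = (-3 - Z)/2 = -3/2 - Z/2)
K = 0 (K = ((0 - 2)*(-4))*(-3/2 - ½*(-3)) = (-2*(-4))*(-3/2 + 3/2) = 8*0 = 0)
((2 + j(-5)*3)*K)*70 = ((2 - 5/2*3)*0)*70 = ((2 - 15/2)*0)*70 = -11/2*0*70 = 0*70 = 0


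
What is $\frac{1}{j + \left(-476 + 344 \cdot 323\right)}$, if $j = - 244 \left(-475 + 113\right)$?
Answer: $\frac{1}{198964} \approx 5.026 \cdot 10^{-6}$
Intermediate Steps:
$j = 88328$ ($j = \left(-244\right) \left(-362\right) = 88328$)
$\frac{1}{j + \left(-476 + 344 \cdot 323\right)} = \frac{1}{88328 + \left(-476 + 344 \cdot 323\right)} = \frac{1}{88328 + \left(-476 + 111112\right)} = \frac{1}{88328 + 110636} = \frac{1}{198964}$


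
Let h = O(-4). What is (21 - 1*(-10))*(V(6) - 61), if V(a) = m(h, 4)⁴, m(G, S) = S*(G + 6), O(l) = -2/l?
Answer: 14164365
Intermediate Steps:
h = ½ (h = -2/(-4) = -2*(-¼) = ½ ≈ 0.50000)
m(G, S) = S*(6 + G)
V(a) = 456976 (V(a) = (4*(6 + ½))⁴ = (4*(13/2))⁴ = 26⁴ = 456976)
(21 - 1*(-10))*(V(6) - 61) = (21 - 1*(-10))*(456976 - 61) = (21 + 10)*456915 = 31*456915 = 14164365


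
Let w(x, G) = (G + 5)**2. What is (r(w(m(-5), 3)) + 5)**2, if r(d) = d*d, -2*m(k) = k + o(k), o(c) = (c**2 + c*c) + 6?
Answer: 16818201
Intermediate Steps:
o(c) = 6 + 2*c**2 (o(c) = (c**2 + c**2) + 6 = 2*c**2 + 6 = 6 + 2*c**2)
m(k) = -3 - k**2 - k/2 (m(k) = -(k + (6 + 2*k**2))/2 = -(6 + k + 2*k**2)/2 = -3 - k**2 - k/2)
w(x, G) = (5 + G)**2
r(d) = d**2
(r(w(m(-5), 3)) + 5)**2 = (((5 + 3)**2)**2 + 5)**2 = ((8**2)**2 + 5)**2 = (64**2 + 5)**2 = (4096 + 5)**2 = 4101**2 = 16818201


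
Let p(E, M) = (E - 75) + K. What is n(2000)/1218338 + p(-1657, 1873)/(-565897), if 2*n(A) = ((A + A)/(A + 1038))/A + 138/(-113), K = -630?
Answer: 987783511614091/236685359403638684 ≈ 0.0041734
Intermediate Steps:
p(E, M) = -705 + E (p(E, M) = (E - 75) - 630 = (-75 + E) - 630 = -705 + E)
n(A) = -69/113 + 1/(1038 + A) (n(A) = (((A + A)/(A + 1038))/A + 138/(-113))/2 = (((2*A)/(1038 + A))/A + 138*(-1/113))/2 = ((2*A/(1038 + A))/A - 138/113)/2 = (2/(1038 + A) - 138/113)/2 = (-138/113 + 2/(1038 + A))/2 = -69/113 + 1/(1038 + A))
n(2000)/1218338 + p(-1657, 1873)/(-565897) = ((-71509 - 69*2000)/(113*(1038 + 2000)))/1218338 + (-705 - 1657)/(-565897) = ((1/113)*(-71509 - 138000)/3038)*(1/1218338) - 2362*(-1/565897) = ((1/113)*(1/3038)*(-209509))*(1/1218338) + 2362/565897 = -209509/343294*1/1218338 + 2362/565897 = -209509/418248125372 + 2362/565897 = 987783511614091/236685359403638684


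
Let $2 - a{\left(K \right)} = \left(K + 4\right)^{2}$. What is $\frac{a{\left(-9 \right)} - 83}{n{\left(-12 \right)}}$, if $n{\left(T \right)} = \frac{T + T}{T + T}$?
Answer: $-106$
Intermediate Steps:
$a{\left(K \right)} = 2 - \left(4 + K\right)^{2}$ ($a{\left(K \right)} = 2 - \left(K + 4\right)^{2} = 2 - \left(4 + K\right)^{2}$)
$n{\left(T \right)} = 1$ ($n{\left(T \right)} = \frac{2 T}{2 T} = 2 T \frac{1}{2 T} = 1$)
$\frac{a{\left(-9 \right)} - 83}{n{\left(-12 \right)}} = \frac{\left(2 - \left(4 - 9\right)^{2}\right) - 83}{1} = \left(\left(2 - \left(-5\right)^{2}\right) - 83\right) 1 = \left(\left(2 - 25\right) - 83\right) 1 = \left(-23 - 83\right) 1 = \left(-106\right) 1 = -106$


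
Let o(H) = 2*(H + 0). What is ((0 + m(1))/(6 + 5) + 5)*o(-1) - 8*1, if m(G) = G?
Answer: -200/11 ≈ -18.182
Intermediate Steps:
o(H) = 2*H
((0 + m(1))/(6 + 5) + 5)*o(-1) - 8*1 = ((0 + 1)/(6 + 5) + 5)*(2*(-1)) - 8*1 = (1/11 + 5)*(-2) - 8 = (56/11)*(-2) - 8 = -112/11 - 8 = -200/11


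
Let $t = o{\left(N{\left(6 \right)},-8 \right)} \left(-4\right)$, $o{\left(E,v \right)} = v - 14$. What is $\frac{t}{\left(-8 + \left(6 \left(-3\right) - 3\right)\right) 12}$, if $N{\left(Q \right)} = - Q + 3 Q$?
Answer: $- \frac{22}{87} \approx -0.25287$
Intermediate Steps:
$N{\left(Q \right)} = 2 Q$
$o{\left(E,v \right)} = -14 + v$
$t = 88$ ($t = \left(-14 - 8\right) \left(-4\right) = \left(-22\right) \left(-4\right) = 88$)
$\frac{t}{\left(-8 + \left(6 \left(-3\right) - 3\right)\right) 12} = \frac{88}{\left(-8 + \left(6 \left(-3\right) - 3\right)\right) 12} = \frac{88}{\left(-8 - 21\right) 12} = \frac{88}{\left(-29\right) 12} = \frac{88}{-348} = 88 \left(- \frac{1}{348}\right) = - \frac{22}{87}$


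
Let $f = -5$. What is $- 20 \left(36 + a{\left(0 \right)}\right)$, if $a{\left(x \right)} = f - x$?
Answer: $-620$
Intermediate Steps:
$a{\left(x \right)} = -5 - x$
$- 20 \left(36 + a{\left(0 \right)}\right) = - 20 \left(36 - 5\right) = \left(-20\right) 31 = -620$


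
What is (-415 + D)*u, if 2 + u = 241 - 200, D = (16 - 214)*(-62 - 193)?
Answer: 1952925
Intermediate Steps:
D = 50490 (D = -198*(-255) = 50490)
u = 39 (u = -2 + (241 - 200) = -2 + 41 = 39)
(-415 + D)*u = (-415 + 50490)*39 = 50075*39 = 1952925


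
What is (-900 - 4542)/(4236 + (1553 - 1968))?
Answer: -5442/3821 ≈ -1.4242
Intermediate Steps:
(-900 - 4542)/(4236 + (1553 - 1968)) = -5442/(4236 - 415) = -5442/3821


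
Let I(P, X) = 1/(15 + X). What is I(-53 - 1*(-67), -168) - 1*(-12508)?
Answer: 1913723/153 ≈ 12508.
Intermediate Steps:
I(-53 - 1*(-67), -168) - 1*(-12508) = 1/(15 - 168) - 1*(-12508) = 1/(-153) + 12508 = -1/153 + 12508 = 1913723/153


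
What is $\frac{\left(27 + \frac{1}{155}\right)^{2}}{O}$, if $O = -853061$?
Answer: $- \frac{17522596}{20494790525} \approx -0.00085498$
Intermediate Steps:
$\frac{\left(27 + \frac{1}{155}\right)^{2}}{O} = \frac{\left(27 + \frac{1}{155}\right)^{2}}{-853061} = \left(27 + \frac{1}{155}\right)^{2} \left(- \frac{1}{853061}\right) = \left(\frac{4186}{155}\right)^{2} \left(- \frac{1}{853061}\right) = \frac{17522596}{24025} \left(- \frac{1}{853061}\right) = - \frac{17522596}{20494790525}$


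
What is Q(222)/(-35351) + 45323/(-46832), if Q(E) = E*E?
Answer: -3910281661/1655558032 ≈ -2.3619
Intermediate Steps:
Q(E) = E²
Q(222)/(-35351) + 45323/(-46832) = 222²/(-35351) + 45323/(-46832) = 49284*(-1/35351) + 45323*(-1/46832) = -49284/35351 - 45323/46832 = -3910281661/1655558032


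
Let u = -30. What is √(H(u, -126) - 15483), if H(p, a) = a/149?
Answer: I*√343756857/149 ≈ 124.43*I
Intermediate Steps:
H(p, a) = a/149 (H(p, a) = a*(1/149) = a/149)
√(H(u, -126) - 15483) = √((1/149)*(-126) - 15483) = √(-126/149 - 15483) = √(-2307093/149) = I*√343756857/149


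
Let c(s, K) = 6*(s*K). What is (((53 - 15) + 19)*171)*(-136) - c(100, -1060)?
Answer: -689592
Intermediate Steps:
c(s, K) = 6*K*s (c(s, K) = 6*(K*s) = 6*K*s)
(((53 - 15) + 19)*171)*(-136) - c(100, -1060) = (((53 - 15) + 19)*171)*(-136) - 6*(-1060)*100 = ((38 + 19)*171)*(-136) - 1*(-636000) = (57*171)*(-136) + 636000 = 9747*(-136) + 636000 = -1325592 + 636000 = -689592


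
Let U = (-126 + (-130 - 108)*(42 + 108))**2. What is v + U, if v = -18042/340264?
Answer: 218364809211411/170132 ≈ 1.2835e+9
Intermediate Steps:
U = 1283502276 (U = (-126 - 238*150)**2 = (-126 - 35700)**2 = (-35826)**2 = 1283502276)
v = -9021/170132 (v = -18042*1/340264 = -9021/170132 ≈ -0.053024)
v + U = -9021/170132 + 1283502276 = 218364809211411/170132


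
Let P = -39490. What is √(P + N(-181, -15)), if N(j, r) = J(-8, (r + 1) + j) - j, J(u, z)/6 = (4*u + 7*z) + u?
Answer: I*√47739 ≈ 218.49*I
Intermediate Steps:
J(u, z) = 30*u + 42*z (J(u, z) = 6*((4*u + 7*z) + u) = 6*(5*u + 7*z) = 30*u + 42*z)
N(j, r) = -198 + 41*j + 42*r (N(j, r) = (30*(-8) + 42*((r + 1) + j)) - j = (-240 + 42*((1 + r) + j)) - j = (-240 + 42*(1 + j + r)) - j = (-240 + (42 + 42*j + 42*r)) - j = (-198 + 42*j + 42*r) - j = -198 + 41*j + 42*r)
√(P + N(-181, -15)) = √(-39490 + (-198 + 41*(-181) + 42*(-15))) = √(-39490 + (-198 - 7421 - 630)) = √(-39490 - 8249) = √(-47739) = I*√47739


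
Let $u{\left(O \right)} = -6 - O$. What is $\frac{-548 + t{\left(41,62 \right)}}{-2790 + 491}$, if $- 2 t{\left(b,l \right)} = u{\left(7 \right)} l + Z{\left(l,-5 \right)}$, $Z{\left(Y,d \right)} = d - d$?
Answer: $\frac{145}{2299} \approx 0.063071$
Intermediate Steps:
$Z{\left(Y,d \right)} = 0$
$t{\left(b,l \right)} = \frac{13 l}{2}$ ($t{\left(b,l \right)} = - \frac{\left(-6 - 7\right) l + 0}{2} = - \frac{- 13 l + 0}{2} = - \frac{\left(-13\right) l}{2} = \frac{13 l}{2}$)
$\frac{-548 + t{\left(41,62 \right)}}{-2790 + 491} = \frac{-548 + \frac{13}{2} \cdot 62}{-2790 + 491} = \frac{-548 + 403}{-2299} = \left(-145\right) \left(- \frac{1}{2299}\right) = \frac{145}{2299}$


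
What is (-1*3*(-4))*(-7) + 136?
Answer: 52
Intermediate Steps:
(-1*3*(-4))*(-7) + 136 = -3*(-4)*(-7) + 136 = 12*(-7) + 136 = -84 + 136 = 52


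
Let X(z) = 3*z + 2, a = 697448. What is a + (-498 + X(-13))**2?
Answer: 983673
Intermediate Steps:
X(z) = 2 + 3*z
a + (-498 + X(-13))**2 = 697448 + (-498 + (2 + 3*(-13)))**2 = 697448 + (-498 + (2 - 39))**2 = 697448 + (-498 - 37)**2 = 697448 + (-535)**2 = 697448 + 286225 = 983673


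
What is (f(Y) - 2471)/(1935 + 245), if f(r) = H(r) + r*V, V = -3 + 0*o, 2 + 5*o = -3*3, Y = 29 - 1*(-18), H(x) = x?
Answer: -513/436 ≈ -1.1766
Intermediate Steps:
Y = 47 (Y = 29 + 18 = 47)
o = -11/5 (o = -⅖ + (-3*3)/5 = -⅖ + (⅕)*(-9) = -⅖ - 9/5 = -11/5 ≈ -2.2000)
V = -3 (V = -3 + 0*(-11/5) = -3 + 0 = -3)
f(r) = -2*r (f(r) = r + r*(-3) = r - 3*r = -2*r)
(f(Y) - 2471)/(1935 + 245) = (-2*47 - 2471)/(1935 + 245) = (-94 - 2471)/2180 = -2565*1/2180 = -513/436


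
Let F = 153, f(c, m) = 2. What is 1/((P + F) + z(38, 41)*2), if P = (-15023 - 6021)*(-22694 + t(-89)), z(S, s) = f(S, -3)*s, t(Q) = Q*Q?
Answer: 1/310883329 ≈ 3.2166e-9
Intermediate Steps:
t(Q) = Q**2
z(S, s) = 2*s
P = 310883012 (P = (-15023 - 6021)*(-22694 + (-89)**2) = -21044*(-22694 + 7921) = -21044*(-14773) = 310883012)
1/((P + F) + z(38, 41)*2) = 1/((310883012 + 153) + (2*41)*2) = 1/(310883165 + 82*2) = 1/(310883165 + 164) = 1/310883329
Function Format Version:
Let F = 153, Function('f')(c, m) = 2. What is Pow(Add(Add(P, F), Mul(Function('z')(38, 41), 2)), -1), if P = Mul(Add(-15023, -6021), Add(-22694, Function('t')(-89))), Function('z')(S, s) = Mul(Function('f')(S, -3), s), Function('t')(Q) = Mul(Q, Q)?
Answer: Rational(1, 310883329) ≈ 3.2166e-9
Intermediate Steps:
Function('t')(Q) = Pow(Q, 2)
Function('z')(S, s) = Mul(2, s)
P = 310883012 (P = Mul(Add(-15023, -6021), Add(-22694, Pow(-89, 2))) = Mul(-21044, Add(-22694, 7921)) = Mul(-21044, -14773) = 310883012)
Pow(Add(Add(P, F), Mul(Function('z')(38, 41), 2)), -1) = Pow(Add(Add(310883012, 153), Mul(Mul(2, 41), 2)), -1) = Pow(Add(310883165, Mul(82, 2)), -1) = Pow(Add(310883165, 164), -1) = Pow(310883329, -1) = Rational(1, 310883329)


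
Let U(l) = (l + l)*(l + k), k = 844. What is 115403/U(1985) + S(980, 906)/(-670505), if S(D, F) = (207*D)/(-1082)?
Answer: 8600165520503/814803218394330 ≈ 0.010555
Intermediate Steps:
S(D, F) = -207*D/1082 (S(D, F) = (207*D)*(-1/1082) = -207*D/1082)
U(l) = 2*l*(844 + l) (U(l) = (l + l)*(l + 844) = (2*l)*(844 + l) = 2*l*(844 + l))
115403/U(1985) + S(980, 906)/(-670505) = 115403/((2*1985*(844 + 1985))) - 207/1082*980/(-670505) = 115403/((2*1985*2829)) - 101430/541*(-1/670505) = 115403/11231130 + 20286/72548641 = 8600165520503/814803218394330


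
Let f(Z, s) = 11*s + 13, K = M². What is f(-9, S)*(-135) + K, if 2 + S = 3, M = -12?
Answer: -3096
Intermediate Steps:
S = 1 (S = -2 + 3 = 1)
K = 144 (K = (-12)² = 144)
f(Z, s) = 13 + 11*s
f(-9, S)*(-135) + K = (13 + 11*1)*(-135) + 144 = (13 + 11)*(-135) + 144 = 24*(-135) + 144 = -3240 + 144 = -3096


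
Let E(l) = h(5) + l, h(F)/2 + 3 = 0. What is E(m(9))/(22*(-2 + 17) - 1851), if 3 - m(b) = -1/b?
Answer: 2/1053 ≈ 0.0018993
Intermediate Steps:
m(b) = 3 + 1/b (m(b) = 3 - (-1)/b = 3 + 1/b)
h(F) = -6 (h(F) = -6 + 2*0 = -6 + 0 = -6)
E(l) = -6 + l
E(m(9))/(22*(-2 + 17) - 1851) = (-6 + (3 + 1/9))/(22*(-2 + 17) - 1851) = (-6 + (3 + ⅑))/(22*15 - 1851) = (-6 + 28/9)/(330 - 1851) = -26/9/(-1521) = -26/9*(-1/1521) = 2/1053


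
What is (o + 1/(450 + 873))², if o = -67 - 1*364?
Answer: 325141724944/1750329 ≈ 1.8576e+5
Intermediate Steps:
o = -431 (o = -67 - 364 = -431)
(o + 1/(450 + 873))² = (-431 + 1/(450 + 873))² = (-431 + 1/1323)² = (-570212/1323)² = 325141724944/1750329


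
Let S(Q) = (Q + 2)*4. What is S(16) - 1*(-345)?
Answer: 417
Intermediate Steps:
S(Q) = 8 + 4*Q (S(Q) = (2 + Q)*4 = 8 + 4*Q)
S(16) - 1*(-345) = (8 + 4*16) - 1*(-345) = (8 + 64) + 345 = 72 + 345 = 417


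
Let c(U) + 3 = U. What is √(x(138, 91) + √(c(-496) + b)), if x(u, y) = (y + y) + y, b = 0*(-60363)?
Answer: √(273 + I*√499) ≈ 16.536 + 0.67542*I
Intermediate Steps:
b = 0
c(U) = -3 + U
x(u, y) = 3*y (x(u, y) = 2*y + y = 3*y)
√(x(138, 91) + √(c(-496) + b)) = √(3*91 + √((-3 - 496) + 0)) = √(273 + √(-499 + 0)) = √(273 + √(-499)) = √(273 + I*√499)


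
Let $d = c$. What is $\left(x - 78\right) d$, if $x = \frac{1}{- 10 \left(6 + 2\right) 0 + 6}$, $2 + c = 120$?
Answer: $- \frac{27553}{3} \approx -9184.3$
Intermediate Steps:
$c = 118$ ($c = -2 + 120 = 118$)
$d = 118$
$x = \frac{1}{6}$ ($x = \frac{1}{- 10 \cdot 8 \cdot 0 + 6} = \frac{1}{\left(-10\right) 0 + 6} = \frac{1}{0 + 6} = \frac{1}{6} \approx 0.16667$)
$\left(x - 78\right) d = \left(\frac{1}{6} - 78\right) 118 = \left(- \frac{467}{6}\right) 118 = - \frac{27553}{3}$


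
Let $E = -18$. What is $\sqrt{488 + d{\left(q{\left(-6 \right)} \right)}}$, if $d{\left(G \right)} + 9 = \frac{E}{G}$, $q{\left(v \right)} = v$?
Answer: $\sqrt{482} \approx 21.954$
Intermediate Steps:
$d{\left(G \right)} = -9 - \frac{18}{G}$
$\sqrt{488 + d{\left(q{\left(-6 \right)} \right)}} = \sqrt{488 - \left(9 + \frac{18}{-6}\right)} = \sqrt{488 - 6} = \sqrt{482}$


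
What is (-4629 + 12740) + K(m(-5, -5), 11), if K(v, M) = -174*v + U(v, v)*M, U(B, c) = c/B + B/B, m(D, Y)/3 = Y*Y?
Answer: -4917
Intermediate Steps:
m(D, Y) = 3*Y**2 (m(D, Y) = 3*(Y*Y) = 3*Y**2)
U(B, c) = 1 + c/B (U(B, c) = c/B + 1 = 1 + c/B)
K(v, M) = -174*v + 2*M (K(v, M) = -174*v + ((v + v)/v)*M = -174*v + ((2*v)/v)*M = -174*v + 2*M)
(-4629 + 12740) + K(m(-5, -5), 11) = (-4629 + 12740) + (-522*(-5)**2 + 2*11) = 8111 + (-522*25 + 22) = 8111 + (-174*75 + 22) = 8111 + (-13050 + 22) = 8111 - 13028 = -4917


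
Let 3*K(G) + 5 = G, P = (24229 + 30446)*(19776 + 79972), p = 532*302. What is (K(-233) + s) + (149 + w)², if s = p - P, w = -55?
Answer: -16360657438/3 ≈ -5.4536e+9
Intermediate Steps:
p = 160664
P = 5453721900 (P = 54675*99748 = 5453721900)
K(G) = -5/3 + G/3
s = -5453561236 (s = 160664 - 1*5453721900 = 160664 - 5453721900 = -5453561236)
(K(-233) + s) + (149 + w)² = ((-5/3 + (⅓)*(-233)) - 5453561236) + (149 - 55)² = ((-5/3 - 233/3) - 5453561236) + 94² = (-238/3 - 5453561236) + 8836 = -16360683946/3 + 8836 = -16360657438/3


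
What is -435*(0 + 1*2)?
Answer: -870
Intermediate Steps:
-435*(0 + 1*2) = -435*(0 + 2) = -435*2 = -870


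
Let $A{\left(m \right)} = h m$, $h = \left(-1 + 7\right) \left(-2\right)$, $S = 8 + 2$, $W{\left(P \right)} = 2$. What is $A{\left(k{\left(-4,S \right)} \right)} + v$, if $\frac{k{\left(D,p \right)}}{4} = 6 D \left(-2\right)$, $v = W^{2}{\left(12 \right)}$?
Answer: $-2300$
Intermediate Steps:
$S = 10$
$v = 4$ ($v = 2^{2} = 4$)
$h = -12$ ($h = 6 \left(-2\right) = -12$)
$k{\left(D,p \right)} = - 48 D$ ($k{\left(D,p \right)} = 4 \cdot 6 D \left(-2\right) = 4 \left(- 12 D\right) = - 48 D$)
$A{\left(m \right)} = - 12 m$
$A{\left(k{\left(-4,S \right)} \right)} + v = - 12 \left(\left(-48\right) \left(-4\right)\right) + 4 = \left(-12\right) 192 + 4 = -2304 + 4 = -2300$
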